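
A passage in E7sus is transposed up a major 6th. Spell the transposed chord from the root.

A major 6th up from E is C#, so the new chord is C# dominant seventh suspended fourth.
- root: C#
- perfect 4th: F#
- perfect 5th: G#
- minor 7th: B

C#  F#  G#  B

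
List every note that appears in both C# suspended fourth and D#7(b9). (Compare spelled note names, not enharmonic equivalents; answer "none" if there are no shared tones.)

C♯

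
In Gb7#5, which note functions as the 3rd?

Gb7#5 is built on Gb; its 3rd is a major 3rd above the root.
A third above G uses the letter B, and the major 3rd above Gb is Bb.

Bb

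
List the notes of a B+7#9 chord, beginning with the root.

Root B, quality dominant seventh sharp nine sharp five:
Root: B
Major 3rd (3rd): D#
Augmented 5th (5th): F##
Minor 7th (7th): A
Augmented 9th (9th): C##

B, D#, F##, A, C##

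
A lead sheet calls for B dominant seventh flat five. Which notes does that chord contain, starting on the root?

B dominant seventh flat five is a dominant seventh flat five built on B.
Root: B
Major 3rd (3rd): D#
Diminished 5th (5th): F
Minor 7th (7th): A

B D# F A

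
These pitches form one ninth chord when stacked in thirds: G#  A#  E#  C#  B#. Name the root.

A#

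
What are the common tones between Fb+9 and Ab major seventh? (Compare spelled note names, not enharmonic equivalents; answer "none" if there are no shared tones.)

A♭ – C

Fb+9: F♭ A♭ C E𝄫 G♭
Ab major seventh: A♭ C E♭ G
Common to both → A♭, C.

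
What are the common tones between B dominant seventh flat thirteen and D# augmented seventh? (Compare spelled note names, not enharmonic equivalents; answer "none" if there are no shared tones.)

B dominant seventh flat thirteen = B, D♯, F♯, A, G.
D# augmented seventh = D♯, F𝄪, A𝄪, C♯.
Shared: D♯.

D♯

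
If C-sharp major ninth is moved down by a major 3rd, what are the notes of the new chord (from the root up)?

A – C-sharp – E – G-sharp – B

C-sharp down a major 3rd → A. New chord: A major ninth.
- root: A
- major 3rd: C-sharp
- perfect 5th: E
- major 7th: G-sharp
- major 9th: B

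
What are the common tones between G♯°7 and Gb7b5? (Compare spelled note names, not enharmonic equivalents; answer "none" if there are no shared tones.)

G♯°7 = G#, B, D, F.
Gb7b5 = Gb, Bb, Dbb, Fb.
Shared: none.

none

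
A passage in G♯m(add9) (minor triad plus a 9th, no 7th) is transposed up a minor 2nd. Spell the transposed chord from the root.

A, C, E, B

A minor 2nd up from G♯ is A, so the new chord is A minor added-ninth.
A — root
C — minor 3rd
E — perfect 5th
B — major 9th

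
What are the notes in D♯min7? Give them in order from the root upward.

D#, F#, A#, C#

D♯min7 is a minor seventh built on D#.
D# — root
F# — minor 3rd
A# — perfect 5th
C# — minor 7th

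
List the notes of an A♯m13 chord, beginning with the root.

A♯m13: minor thirteenth on A#.
- root: A#
- minor 3rd: C#
- perfect 5th: E#
- minor 7th: G#
- major 9th: B#
- perfect 11th: D#
- major 13th: F##

A#, C#, E#, G#, B#, D#, F##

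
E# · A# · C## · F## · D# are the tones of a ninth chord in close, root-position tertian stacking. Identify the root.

Arranged so that each adjacent pair is a third by letter name: D# – F## – A# – C## – E#.
The bottom of that stack, D#, is the root (this is D# major ninth).

D#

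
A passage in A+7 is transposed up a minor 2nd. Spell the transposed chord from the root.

Bb  D  F#  Ab

A minor 2nd up from A is Bb, so the new chord is Bb augmented seventh.
Bb — root
D — major 3rd
F# — augmented 5th
Ab — minor 7th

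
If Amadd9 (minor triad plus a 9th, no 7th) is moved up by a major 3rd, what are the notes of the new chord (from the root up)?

C#, E, G#, D#

A major 3rd up from A is C#, so the new chord is C# minor added-ninth.
root → C#
3rd (minor 3rd) → E
5th (perfect 5th) → G#
9th (major 9th) → D#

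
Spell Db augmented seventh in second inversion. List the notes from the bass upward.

In root position, Db augmented seventh is D-flat–F–A–C-flat.
Second inversion puts the fifth (A) in the bass.

A, C-flat, D-flat, F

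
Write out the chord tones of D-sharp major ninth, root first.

D♯  F𝄪  A♯  C𝄪  E♯

D-sharp major ninth: major ninth on D♯.
- root: D♯
- major 3rd: F𝄪
- perfect 5th: A♯
- major 7th: C𝄪
- major 9th: E♯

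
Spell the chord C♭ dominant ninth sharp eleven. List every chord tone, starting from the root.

Root C-flat, quality dominant ninth sharp eleven:
Root: C-flat
Major 3rd (3rd): E-flat
Perfect 5th (5th): G-flat
Minor 7th (7th): B-double-flat
Major 9th (9th): D-flat
Augmented 11th (11th): F

C-flat E-flat G-flat B-double-flat D-flat F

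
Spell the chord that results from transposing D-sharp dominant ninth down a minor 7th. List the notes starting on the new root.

Transposed root: D-sharp → E-sharp (minor 7th down). So we spell E-sharp dominant ninth:
E-sharp — root
G-double-sharp — major 3rd
B-sharp — perfect 5th
D-sharp — minor 7th
F-double-sharp — major 9th

E-sharp  G-double-sharp  B-sharp  D-sharp  F-double-sharp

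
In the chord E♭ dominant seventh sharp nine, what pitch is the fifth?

B-flat

E♭ dominant seventh sharp nine is built on E-flat; its 5th is a perfect 5th above the root.
A fifth above E uses the letter B, and the perfect 5th above E-flat is B-flat.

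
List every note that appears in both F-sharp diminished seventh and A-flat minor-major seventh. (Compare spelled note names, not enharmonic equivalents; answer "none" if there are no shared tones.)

F-sharp diminished seventh = F-sharp, A, C, E-flat.
A-flat minor-major seventh = A-flat, C-flat, E-flat, G.
Shared: E-flat.

E-flat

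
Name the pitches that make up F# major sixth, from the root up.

F# major sixth is a major sixth built on F-sharp.
root → F-sharp
3rd (major 3rd) → A-sharp
5th (perfect 5th) → C-sharp
6th (major 6th) → D-sharp

F-sharp  A-sharp  C-sharp  D-sharp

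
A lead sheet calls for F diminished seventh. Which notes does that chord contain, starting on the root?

F – A-flat – C-flat – E-double-flat

Root F, quality diminished seventh:
Root: F
Minor 3rd (3rd): A-flat
Diminished 5th (5th): C-flat
Diminished 7th (7th): E-double-flat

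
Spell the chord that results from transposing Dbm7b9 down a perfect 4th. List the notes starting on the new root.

Ab Cb Eb Gb Bbb

Transposed root: Db → Ab (perfect 4th down). So we spell Ab minor seventh flat nine:
Root: Ab
Minor 3rd (3rd): Cb
Perfect 5th (5th): Eb
Minor 7th (7th): Gb
Minor 9th (9th): Bbb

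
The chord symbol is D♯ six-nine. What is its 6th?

B-sharp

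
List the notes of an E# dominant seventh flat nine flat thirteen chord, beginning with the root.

E# dominant seventh flat nine flat thirteen: dominant seventh flat nine flat thirteen on E-sharp.
- root: E-sharp
- major 3rd: G-double-sharp
- perfect 5th: B-sharp
- minor 7th: D-sharp
- minor 9th: F-sharp
- minor 13th: C-sharp

E-sharp  G-double-sharp  B-sharp  D-sharp  F-sharp  C-sharp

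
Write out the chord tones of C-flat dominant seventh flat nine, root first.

C-flat dominant seventh flat nine: dominant seventh flat nine on Cb.
Cb — root
Eb — major 3rd
Gb — perfect 5th
Bbb — minor 7th
Dbb — minor 9th

Cb, Eb, Gb, Bbb, Dbb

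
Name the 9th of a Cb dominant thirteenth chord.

D-flat

Root of Cb dominant thirteenth = C-flat. The 9th is a major 9th: C-flat up a major 9th → D-flat.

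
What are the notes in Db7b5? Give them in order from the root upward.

D♭ – F – A𝄫 – C♭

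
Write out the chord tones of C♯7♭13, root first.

C♯7♭13 is a dominant seventh flat thirteen built on C#.
root → C#
3rd (major 3rd) → E#
5th (perfect 5th) → G#
7th (minor 7th) → B
13th (minor 13th) → A

C# E# G# B A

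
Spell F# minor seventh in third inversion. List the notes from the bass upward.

In root position, F# minor seventh is F#–A–C#–E.
Third inversion puts the seventh (E) in the bass.

E – F# – A – C#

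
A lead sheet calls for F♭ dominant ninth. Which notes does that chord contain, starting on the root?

F-flat – A-flat – C-flat – E-double-flat – G-flat

Root F-flat, quality dominant ninth:
Root: F-flat
Major 3rd (3rd): A-flat
Perfect 5th (5th): C-flat
Minor 7th (7th): E-double-flat
Major 9th (9th): G-flat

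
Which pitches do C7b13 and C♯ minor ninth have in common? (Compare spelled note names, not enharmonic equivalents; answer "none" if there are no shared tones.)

C7b13 = C, E, G, Bb, Ab.
C♯ minor ninth = C#, E, G#, B, D#.
Shared: E.

E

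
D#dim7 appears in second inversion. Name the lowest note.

A

D#dim7 in root position is D#–F#–A–C.
Second inversion places the fifth in the bass, which is A.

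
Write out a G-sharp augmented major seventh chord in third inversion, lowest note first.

G-sharp augmented major seventh = G#–B#–D##–F##; third inversion → seventh (F##) lowest.

F## – G# – B# – D##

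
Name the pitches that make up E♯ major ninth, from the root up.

E-sharp, G-double-sharp, B-sharp, D-double-sharp, F-double-sharp

E♯ major ninth: major ninth on E-sharp.
root → E-sharp
3rd (major 3rd) → G-double-sharp
5th (perfect 5th) → B-sharp
7th (major 7th) → D-double-sharp
9th (major 9th) → F-double-sharp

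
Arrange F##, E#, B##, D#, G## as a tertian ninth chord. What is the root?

E#

Arranged so that each adjacent pair is a third by letter name: E# – G## – B## – D# – F##.
The bottom of that stack, E#, is the root (this is E# dominant ninth sharp five).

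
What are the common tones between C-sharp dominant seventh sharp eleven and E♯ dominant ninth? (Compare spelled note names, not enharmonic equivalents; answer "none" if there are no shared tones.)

C-sharp dominant seventh sharp eleven = C-sharp, E-sharp, G-sharp, B, F-double-sharp.
E♯ dominant ninth = E-sharp, G-double-sharp, B-sharp, D-sharp, F-double-sharp.
Shared: E-sharp, F-double-sharp.

E-sharp  F-double-sharp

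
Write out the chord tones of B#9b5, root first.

B#9b5 is a dominant ninth flat five built on B#.
Root: B#
Major 3rd (3rd): D##
Diminished 5th (5th): F#
Minor 7th (7th): A#
Major 9th (9th): C##

B#, D##, F#, A#, C##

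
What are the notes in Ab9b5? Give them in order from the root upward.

Ab – C – Ebb – Gb – Bb

Ab9b5 is a dominant ninth flat five built on Ab.
Root: Ab
Major 3rd (3rd): C
Diminished 5th (5th): Ebb
Minor 7th (7th): Gb
Major 9th (9th): Bb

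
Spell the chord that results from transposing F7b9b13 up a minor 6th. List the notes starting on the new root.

Db, F, Ab, Cb, Ebb, Bbb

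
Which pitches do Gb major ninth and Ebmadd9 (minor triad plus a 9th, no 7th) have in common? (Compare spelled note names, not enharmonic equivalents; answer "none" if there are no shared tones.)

Gb major ninth: Gb Bb Db F Ab
Ebmadd9: Eb Gb Bb F
Common to both → Gb, Bb, F.

Gb  Bb  F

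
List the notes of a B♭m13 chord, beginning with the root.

B♭m13: minor thirteenth on Bb.
- root: Bb
- minor 3rd: Db
- perfect 5th: F
- minor 7th: Ab
- major 9th: C
- perfect 11th: Eb
- major 13th: G

Bb Db F Ab C Eb G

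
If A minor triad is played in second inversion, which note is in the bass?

E

A minor triad = A–C–E. Second inversion → fifth in the bass = E.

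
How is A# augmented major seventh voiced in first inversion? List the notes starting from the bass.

In root position, A# augmented major seventh is A#–C##–E##–G##.
First inversion puts the third (C##) in the bass.

C## – E## – G## – A#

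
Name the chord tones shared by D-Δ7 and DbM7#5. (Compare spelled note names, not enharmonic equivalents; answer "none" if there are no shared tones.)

F, A

D-Δ7: D F A C#
DbM7#5: Db F A C
Common to both → F, A.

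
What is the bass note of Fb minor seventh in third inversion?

Ebb

Fb minor seventh in root position is Fb–Abb–Cb–Ebb.
Third inversion places the seventh in the bass, which is Ebb.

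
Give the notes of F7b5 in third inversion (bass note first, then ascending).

In root position, F7b5 is F–A–Cb–Eb.
Third inversion puts the seventh (Eb) in the bass.

Eb, F, A, Cb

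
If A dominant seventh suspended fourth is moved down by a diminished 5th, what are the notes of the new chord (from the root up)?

D♯  G♯  A♯  C♯

A down a diminished 5th → D♯. New chord: D♯ dominant seventh suspended fourth.
D♯ — root
G♯ — perfect 4th
A♯ — perfect 5th
C♯ — minor 7th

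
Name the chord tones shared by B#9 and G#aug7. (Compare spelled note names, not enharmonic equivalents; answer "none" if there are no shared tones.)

B# D##

B#9 = B#, D##, F##, A#, C##.
G#aug7 = G#, B#, D##, F#.
Shared: B#, D##.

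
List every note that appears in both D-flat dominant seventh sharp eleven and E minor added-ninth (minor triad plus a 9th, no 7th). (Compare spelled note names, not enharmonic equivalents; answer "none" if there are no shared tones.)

D-flat dominant seventh sharp eleven: D-flat F A-flat C-flat G
E minor added-ninth: E G B F-sharp
Common to both → G.

G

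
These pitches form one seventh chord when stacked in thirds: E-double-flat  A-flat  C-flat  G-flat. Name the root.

A-flat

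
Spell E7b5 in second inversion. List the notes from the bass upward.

Bb, D, E, G#

E7b5 = E–G#–Bb–D; second inversion → fifth (Bb) lowest.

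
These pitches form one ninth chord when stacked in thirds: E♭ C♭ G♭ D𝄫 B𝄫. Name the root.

Arranged so that each adjacent pair is a third by letter name: C♭ – E♭ – G♭ – B𝄫 – D𝄫.
The bottom of that stack, C♭, is the root (this is C♭ dominant seventh flat nine).

C♭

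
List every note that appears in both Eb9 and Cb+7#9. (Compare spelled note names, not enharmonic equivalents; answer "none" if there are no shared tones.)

Eb9 = Eb, G, Bb, Db, F.
Cb+7#9 = Cb, Eb, G, Bbb, D.
Shared: Eb, G.

Eb, G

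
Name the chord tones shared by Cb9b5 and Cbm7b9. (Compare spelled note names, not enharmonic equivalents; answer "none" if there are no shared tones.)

Cb, Bbb

Cb9b5 = Cb, Eb, Gbb, Bbb, Db.
Cbm7b9 = Cb, Ebb, Gb, Bbb, Dbb.
Shared: Cb, Bbb.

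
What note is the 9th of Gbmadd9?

Ab

Root of Gbmadd9 = Gb. The 9th is a major 9th: Gb up a major 9th → Ab.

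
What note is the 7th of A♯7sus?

Root of A♯7sus = A♯. The 7th is a minor 7th: A♯ up a minor 7th → G♯.

G♯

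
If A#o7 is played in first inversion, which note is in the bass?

A#o7 in root position is A♯–C♯–E–G.
First inversion places the third in the bass, which is C♯.

C♯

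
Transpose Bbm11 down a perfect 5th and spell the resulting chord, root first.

A perfect 5th down from Bb is Eb, so the new chord is Eb minor eleventh.
root → Eb
3rd (minor 3rd) → Gb
5th (perfect 5th) → Bb
7th (minor 7th) → Db
9th (major 9th) → F
11th (perfect 11th) → Ab

Eb, Gb, Bb, Db, F, Ab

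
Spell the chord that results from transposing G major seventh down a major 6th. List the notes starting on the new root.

B-flat, D, F, A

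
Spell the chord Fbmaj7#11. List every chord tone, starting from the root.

Root Fb, quality major seventh sharp eleven:
- root: Fb
- major 3rd: Ab
- perfect 5th: Cb
- major 7th: Eb
- augmented 11th: Bb

Fb – Ab – Cb – Eb – Bb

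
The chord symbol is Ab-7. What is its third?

Cb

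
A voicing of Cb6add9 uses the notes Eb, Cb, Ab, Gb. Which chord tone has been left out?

Db

The full Cb6add9 chord is Cb, Eb, Gb, Ab, Db.
Comparing with the voicing, the major 9th (9th) — Db — is absent.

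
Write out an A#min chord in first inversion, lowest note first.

A#min = A#–C#–E#; first inversion → third (C#) lowest.

C# E# A#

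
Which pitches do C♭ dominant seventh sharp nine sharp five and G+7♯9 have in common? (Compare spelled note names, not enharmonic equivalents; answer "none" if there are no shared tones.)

C♭ dominant seventh sharp nine sharp five: Cb Eb G Bbb D
G+7♯9: G B D# F A#
Common to both → G.

G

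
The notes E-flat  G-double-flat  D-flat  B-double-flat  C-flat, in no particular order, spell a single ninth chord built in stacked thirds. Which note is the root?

Stacking in thirds gives C-flat – E-flat – G-double-flat – B-double-flat – D-flat, so C-flat is the root — C-flat dominant ninth flat five.

C-flat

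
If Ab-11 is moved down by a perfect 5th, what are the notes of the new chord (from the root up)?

Db, Fb, Ab, Cb, Eb, Gb

A perfect 5th down from Ab is Db, so the new chord is Db minor eleventh.
root → Db
3rd (minor 3rd) → Fb
5th (perfect 5th) → Ab
7th (minor 7th) → Cb
9th (major 9th) → Eb
11th (perfect 11th) → Gb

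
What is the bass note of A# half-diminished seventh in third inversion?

G-sharp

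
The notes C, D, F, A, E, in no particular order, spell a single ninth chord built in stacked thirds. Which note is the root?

D

Stacking in thirds gives D – F – A – C – E, so D is the root — D minor ninth.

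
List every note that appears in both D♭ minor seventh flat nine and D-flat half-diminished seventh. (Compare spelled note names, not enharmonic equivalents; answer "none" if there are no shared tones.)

D-flat – F-flat – C-flat

D♭ minor seventh flat nine: D-flat F-flat A-flat C-flat E-double-flat
D-flat half-diminished seventh: D-flat F-flat A-double-flat C-flat
Common to both → D-flat, F-flat, C-flat.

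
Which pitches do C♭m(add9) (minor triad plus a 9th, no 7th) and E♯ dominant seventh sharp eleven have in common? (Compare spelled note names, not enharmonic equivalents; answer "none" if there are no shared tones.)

C♭m(add9): Cb Ebb Gb Db
E♯ dominant seventh sharp eleven: E# G## B# D# A##
Common to both → none.

none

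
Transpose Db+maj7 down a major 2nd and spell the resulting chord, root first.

Transposed root: D♭ → C♭ (major 2nd down). So we spell C♭ augmented major seventh:
- root: C♭
- major 3rd: E♭
- augmented 5th: G
- major 7th: B♭

C♭, E♭, G, B♭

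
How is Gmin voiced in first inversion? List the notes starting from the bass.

Bb, D, G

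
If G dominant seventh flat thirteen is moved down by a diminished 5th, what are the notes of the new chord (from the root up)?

C#, E#, G#, B, A

Transposed root: G → C# (diminished 5th down). So we spell C# dominant seventh flat thirteen:
Root: C#
Major 3rd (3rd): E#
Perfect 5th (5th): G#
Minor 7th (7th): B
Minor 13th (13th): A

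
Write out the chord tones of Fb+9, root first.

Fb, Ab, C, Ebb, Gb

Fb+9 is a dominant ninth sharp five built on Fb.
- root: Fb
- major 3rd: Ab
- augmented 5th: C
- minor 7th: Ebb
- major 9th: Gb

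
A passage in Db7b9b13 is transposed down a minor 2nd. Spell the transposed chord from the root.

C, E, G, Bb, Db, Ab

A minor 2nd down from Db is C, so the new chord is C dominant seventh flat nine flat thirteen.
- root: C
- major 3rd: E
- perfect 5th: G
- minor 7th: Bb
- minor 9th: Db
- minor 13th: Ab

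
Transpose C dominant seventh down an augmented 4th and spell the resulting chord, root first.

An augmented 4th down from C is G-flat, so the new chord is G-flat dominant seventh.
Root: G-flat
Major 3rd (3rd): B-flat
Perfect 5th (5th): D-flat
Minor 7th (7th): F-flat

G-flat – B-flat – D-flat – F-flat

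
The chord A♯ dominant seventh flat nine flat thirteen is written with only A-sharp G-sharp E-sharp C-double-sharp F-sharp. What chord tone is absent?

A♯ dominant seventh flat nine flat thirteen = A-sharp, C-double-sharp, E-sharp, G-sharp, B, F-sharp. The voicing lacks the 9th (minor 9th), B.

B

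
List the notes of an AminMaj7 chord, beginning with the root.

A – C – E – G#

AminMaj7: minor-major seventh on A.
Root: A
Minor 3rd (3rd): C
Perfect 5th (5th): E
Major 7th (7th): G#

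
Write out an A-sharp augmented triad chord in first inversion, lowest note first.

A-sharp augmented triad = A-sharp–C-double-sharp–E-double-sharp; first inversion → third (C-double-sharp) lowest.

C-double-sharp, E-double-sharp, A-sharp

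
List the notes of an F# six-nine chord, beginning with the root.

F#, A#, C#, D#, G#

F# six-nine is a six-nine built on F#.
- root: F#
- major 3rd: A#
- perfect 5th: C#
- major 6th: D#
- major 9th: G#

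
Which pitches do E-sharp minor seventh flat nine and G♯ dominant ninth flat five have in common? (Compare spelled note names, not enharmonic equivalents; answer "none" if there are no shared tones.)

E-sharp minor seventh flat nine: E-sharp G-sharp B-sharp D-sharp F-sharp
G♯ dominant ninth flat five: G-sharp B-sharp D F-sharp A-sharp
Common to both → G-sharp, B-sharp, F-sharp.

G-sharp – B-sharp – F-sharp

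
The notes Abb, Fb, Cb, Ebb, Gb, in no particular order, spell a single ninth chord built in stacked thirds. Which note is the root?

Fb

Stacking in thirds gives Fb – Abb – Cb – Ebb – Gb, so Fb is the root — Fb minor ninth.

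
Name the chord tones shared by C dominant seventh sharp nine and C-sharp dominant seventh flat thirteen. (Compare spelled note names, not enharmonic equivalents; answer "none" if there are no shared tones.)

none

C dominant seventh sharp nine: C E G B-flat D-sharp
C-sharp dominant seventh flat thirteen: C-sharp E-sharp G-sharp B A
Common to both → none.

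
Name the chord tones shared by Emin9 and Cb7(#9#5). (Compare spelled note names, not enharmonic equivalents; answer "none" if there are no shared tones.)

G D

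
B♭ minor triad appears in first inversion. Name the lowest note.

B♭ minor triad = B♭–D♭–F. First inversion → third in the bass = D♭.

D♭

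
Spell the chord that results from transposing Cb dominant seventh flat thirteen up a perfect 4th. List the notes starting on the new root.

F-flat – A-flat – C-flat – E-double-flat – D-double-flat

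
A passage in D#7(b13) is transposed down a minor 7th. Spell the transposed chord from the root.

E♯, G𝄪, B♯, D♯, C♯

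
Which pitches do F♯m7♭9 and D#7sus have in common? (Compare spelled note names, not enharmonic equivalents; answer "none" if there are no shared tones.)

F♯m7♭9 = F#, A, C#, E, G.
D#7sus = D#, G#, A#, C#.
Shared: C#.

C#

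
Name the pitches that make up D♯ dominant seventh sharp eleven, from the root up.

D♯ dominant seventh sharp eleven is a dominant seventh sharp eleven built on D-sharp.
root → D-sharp
3rd (major 3rd) → F-double-sharp
5th (perfect 5th) → A-sharp
7th (minor 7th) → C-sharp
11th (augmented 11th) → G-double-sharp

D-sharp, F-double-sharp, A-sharp, C-sharp, G-double-sharp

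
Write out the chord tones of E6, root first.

Root E, quality major sixth:
root → E
3rd (major 3rd) → G♯
5th (perfect 5th) → B
6th (major 6th) → C♯

E, G♯, B, C♯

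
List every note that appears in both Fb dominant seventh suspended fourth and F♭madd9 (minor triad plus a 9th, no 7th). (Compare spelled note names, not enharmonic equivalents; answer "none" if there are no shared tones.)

Fb, Cb

Fb dominant seventh suspended fourth = Fb, Bbb, Cb, Ebb.
F♭madd9 = Fb, Abb, Cb, Gb.
Shared: Fb, Cb.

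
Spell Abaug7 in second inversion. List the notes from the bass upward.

E  G♭  A♭  C

Abaug7 = A♭–C–E–G♭; second inversion → fifth (E) lowest.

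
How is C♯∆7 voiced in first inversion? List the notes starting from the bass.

In root position, C♯∆7 is C♯–E♯–G♯–B♯.
First inversion puts the third (E♯) in the bass.

E♯, G♯, B♯, C♯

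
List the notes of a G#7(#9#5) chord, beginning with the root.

G# B# D## F# A##

G#7(#9#5): dominant seventh sharp nine sharp five on G#.
- root: G#
- major 3rd: B#
- augmented 5th: D##
- minor 7th: F#
- augmented 9th: A##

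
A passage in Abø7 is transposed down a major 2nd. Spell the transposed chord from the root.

A major 2nd down from Ab is Gb, so the new chord is Gb half-diminished seventh.
Gb — root
Bbb — minor 3rd
Dbb — diminished 5th
Fb — minor 7th

Gb, Bbb, Dbb, Fb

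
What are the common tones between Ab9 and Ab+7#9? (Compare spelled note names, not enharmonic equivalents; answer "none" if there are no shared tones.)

Ab, C, Gb

Ab9 = Ab, C, Eb, Gb, Bb.
Ab+7#9 = Ab, C, E, Gb, B.
Shared: Ab, C, Gb.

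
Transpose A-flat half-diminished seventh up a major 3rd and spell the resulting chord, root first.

A♭ up a major 3rd → C. New chord: C half-diminished seventh.
root → C
3rd (minor 3rd) → E♭
5th (diminished 5th) → G♭
7th (minor 7th) → B♭

C, E♭, G♭, B♭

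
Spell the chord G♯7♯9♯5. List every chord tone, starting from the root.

G♯, B♯, D𝄪, F♯, A𝄪

G♯7♯9♯5: dominant seventh sharp nine sharp five on G♯.
G♯ — root
B♯ — major 3rd
D𝄪 — augmented 5th
F♯ — minor 7th
A𝄪 — augmented 9th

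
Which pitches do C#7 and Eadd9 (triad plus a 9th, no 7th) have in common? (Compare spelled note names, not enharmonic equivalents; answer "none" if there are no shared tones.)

C#7 = C♯, E♯, G♯, B.
Eadd9 = E, G♯, B, F♯.
Shared: G♯, B.

G♯, B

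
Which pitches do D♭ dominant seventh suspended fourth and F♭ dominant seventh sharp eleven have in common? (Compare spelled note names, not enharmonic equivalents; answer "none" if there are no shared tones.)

D♭ dominant seventh suspended fourth: Db Gb Ab Cb
F♭ dominant seventh sharp eleven: Fb Ab Cb Ebb Bb
Common to both → Ab, Cb.

Ab – Cb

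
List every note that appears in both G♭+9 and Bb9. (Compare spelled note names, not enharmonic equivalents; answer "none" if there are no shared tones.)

Bb D Ab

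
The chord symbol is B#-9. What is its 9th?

B#-9 is built on B#; its 9th is a major 9th above the root.
A second above B uses the letter C, and the major 9th above B# is C##.

C##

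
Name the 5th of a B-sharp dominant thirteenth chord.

F𝄪

Root of B-sharp dominant thirteenth = B♯. The 5th is a perfect 5th: B♯ up a perfect 5th → F𝄪.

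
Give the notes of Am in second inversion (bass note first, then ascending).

E  A  C

In root position, Am is A–C–E.
Second inversion puts the fifth (E) in the bass.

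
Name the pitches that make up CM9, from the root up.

C  E  G  B  D

CM9 is a major ninth built on C.
C — root
E — major 3rd
G — perfect 5th
B — major 7th
D — major 9th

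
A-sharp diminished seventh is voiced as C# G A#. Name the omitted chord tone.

E

The full A-sharp diminished seventh chord is A#, C#, E, G.
Comparing with the voicing, the diminished 5th (5th) — E — is absent.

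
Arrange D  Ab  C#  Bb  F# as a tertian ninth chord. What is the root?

Arranged so that each adjacent pair is a third by letter name: Bb – D – F# – Ab – C#.
The bottom of that stack, Bb, is the root (this is Bb dominant seventh sharp nine sharp five).

Bb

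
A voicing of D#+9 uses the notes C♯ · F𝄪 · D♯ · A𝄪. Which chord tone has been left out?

E♯

D#+9 = D♯, F𝄪, A𝄪, C♯, E♯. The voicing lacks the 9th (major 9th), E♯.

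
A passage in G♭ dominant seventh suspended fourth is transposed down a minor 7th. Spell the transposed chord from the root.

Gb down a minor 7th → Ab. New chord: Ab dominant seventh suspended fourth.
root → Ab
4th (perfect 4th) → Db
5th (perfect 5th) → Eb
7th (minor 7th) → Gb

Ab, Db, Eb, Gb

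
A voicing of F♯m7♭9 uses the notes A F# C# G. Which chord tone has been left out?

F♯m7♭9 = F#, A, C#, E, G. The voicing lacks the 7th (minor 7th), E.

E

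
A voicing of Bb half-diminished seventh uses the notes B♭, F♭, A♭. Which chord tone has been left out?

D♭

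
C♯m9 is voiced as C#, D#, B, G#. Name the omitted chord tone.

E

C♯m9 = C#, E, G#, B, D#. The voicing lacks the 3rd (minor 3rd), E.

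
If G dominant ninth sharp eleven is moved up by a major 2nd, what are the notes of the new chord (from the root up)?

A, C#, E, G, B, D#

G up a major 2nd → A. New chord: A dominant ninth sharp eleven.
root → A
3rd (major 3rd) → C#
5th (perfect 5th) → E
7th (minor 7th) → G
9th (major 9th) → B
11th (augmented 11th) → D#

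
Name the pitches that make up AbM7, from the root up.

Root A♭, quality major seventh:
Root: A♭
Major 3rd (3rd): C
Perfect 5th (5th): E♭
Major 7th (7th): G

A♭, C, E♭, G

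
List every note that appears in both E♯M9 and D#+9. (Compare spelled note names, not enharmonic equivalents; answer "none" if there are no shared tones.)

E# F##

E♯M9: E# G## B# D## F##
D#+9: D# F## A## C# E#
Common to both → E#, F##.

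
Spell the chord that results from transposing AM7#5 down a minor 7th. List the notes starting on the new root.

A down a minor 7th → B. New chord: B augmented major seventh.
root → B
3rd (major 3rd) → D#
5th (augmented 5th) → F##
7th (major 7th) → A#

B – D# – F## – A#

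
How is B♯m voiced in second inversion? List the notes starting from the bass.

F## B# D#

B♯m = B#–D#–F##; second inversion → fifth (F##) lowest.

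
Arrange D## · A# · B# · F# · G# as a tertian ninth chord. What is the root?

G#

Arranged so that each adjacent pair is a third by letter name: G# – B# – D## – F# – A#.
The bottom of that stack, G#, is the root (this is G# dominant ninth sharp five).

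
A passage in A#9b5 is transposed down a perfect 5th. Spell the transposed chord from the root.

A♯ down a perfect 5th → D♯. New chord: D♯ dominant ninth flat five.
D♯ — root
F𝄪 — major 3rd
A — diminished 5th
C♯ — minor 7th
E♯ — major 9th

D♯, F𝄪, A, C♯, E♯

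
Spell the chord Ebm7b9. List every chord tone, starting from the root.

Eb Gb Bb Db Fb

Root Eb, quality minor seventh flat nine:
Eb — root
Gb — minor 3rd
Bb — perfect 5th
Db — minor 7th
Fb — minor 9th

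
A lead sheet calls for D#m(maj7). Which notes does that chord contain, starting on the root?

D# F# A# C##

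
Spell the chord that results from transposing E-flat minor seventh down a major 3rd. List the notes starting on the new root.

C-flat, E-double-flat, G-flat, B-double-flat

Transposed root: E-flat → C-flat (major 3rd down). So we spell C-flat minor seventh:
- root: C-flat
- minor 3rd: E-double-flat
- perfect 5th: G-flat
- minor 7th: B-double-flat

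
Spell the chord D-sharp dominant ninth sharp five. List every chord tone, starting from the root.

D-sharp dominant ninth sharp five: dominant ninth sharp five on D-sharp.
root → D-sharp
3rd (major 3rd) → F-double-sharp
5th (augmented 5th) → A-double-sharp
7th (minor 7th) → C-sharp
9th (major 9th) → E-sharp

D-sharp – F-double-sharp – A-double-sharp – C-sharp – E-sharp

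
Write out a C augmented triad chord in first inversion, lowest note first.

E, G#, C

In root position, C augmented triad is C–E–G#.
First inversion puts the third (E) in the bass.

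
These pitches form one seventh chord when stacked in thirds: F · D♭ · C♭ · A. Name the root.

D♭

Arranged so that each adjacent pair is a third by letter name: D♭ – F – A – C♭.
The bottom of that stack, D♭, is the root (this is D♭ augmented seventh).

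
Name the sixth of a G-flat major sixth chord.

E♭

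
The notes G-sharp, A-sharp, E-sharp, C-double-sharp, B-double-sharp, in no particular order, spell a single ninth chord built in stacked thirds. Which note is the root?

Arranged so that each adjacent pair is a third by letter name: A-sharp – C-double-sharp – E-sharp – G-sharp – B-double-sharp.
The bottom of that stack, A-sharp, is the root (this is A-sharp dominant seventh sharp nine).

A-sharp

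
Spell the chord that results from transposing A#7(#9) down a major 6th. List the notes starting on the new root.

A# down a major 6th → C#. New chord: C# dominant seventh sharp nine.
C# — root
E# — major 3rd
G# — perfect 5th
B — minor 7th
D## — augmented 9th

C#, E#, G#, B, D##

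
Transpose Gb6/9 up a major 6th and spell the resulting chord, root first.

Eb, G, Bb, C, F

Transposed root: Gb → Eb (major 6th up). So we spell Eb six-nine:
root → Eb
3rd (major 3rd) → G
5th (perfect 5th) → Bb
6th (major 6th) → C
9th (major 9th) → F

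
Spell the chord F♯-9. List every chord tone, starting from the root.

F♯ A C♯ E G♯

F♯-9: minor ninth on F♯.
- root: F♯
- minor 3rd: A
- perfect 5th: C♯
- minor 7th: E
- major 9th: G♯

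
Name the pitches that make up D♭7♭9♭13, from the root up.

D♭7♭9♭13 is a dominant seventh flat nine flat thirteen built on Db.
- root: Db
- major 3rd: F
- perfect 5th: Ab
- minor 7th: Cb
- minor 9th: Ebb
- minor 13th: Bbb

Db – F – Ab – Cb – Ebb – Bbb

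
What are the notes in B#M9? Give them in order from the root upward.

B♯, D𝄪, F𝄪, A𝄪, C𝄪

Root B♯, quality major ninth:
Root: B♯
Major 3rd (3rd): D𝄪
Perfect 5th (5th): F𝄪
Major 7th (7th): A𝄪
Major 9th (9th): C𝄪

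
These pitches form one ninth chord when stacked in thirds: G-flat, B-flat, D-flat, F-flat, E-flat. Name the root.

E-flat

Stacking in thirds gives E-flat – G-flat – B-flat – D-flat – F-flat, so E-flat is the root — E-flat minor seventh flat nine.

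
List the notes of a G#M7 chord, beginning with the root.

G♯  B♯  D♯  F𝄪

Root G♯, quality major seventh:
G♯ — root
B♯ — major 3rd
D♯ — perfect 5th
F𝄪 — major 7th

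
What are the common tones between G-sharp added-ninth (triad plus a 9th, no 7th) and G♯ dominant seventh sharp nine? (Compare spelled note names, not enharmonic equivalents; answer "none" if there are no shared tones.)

G-sharp B-sharp D-sharp

G-sharp added-ninth = G-sharp, B-sharp, D-sharp, A-sharp.
G♯ dominant seventh sharp nine = G-sharp, B-sharp, D-sharp, F-sharp, A-double-sharp.
Shared: G-sharp, B-sharp, D-sharp.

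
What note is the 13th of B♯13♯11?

G##

Root of B♯13♯11 = B#. The 13th is a major 13th: B# up a major 13th → G##.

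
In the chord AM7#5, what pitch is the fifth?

Root of AM7#5 = A. The 5th is an augmented 5th: A up an augmented 5th → E#.

E#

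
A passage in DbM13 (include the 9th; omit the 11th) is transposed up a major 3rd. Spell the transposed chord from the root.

A major 3rd up from D♭ is F, so the new chord is F major thirteenth.
Root: F
Major 3rd (3rd): A
Perfect 5th (5th): C
Major 7th (7th): E
Major 9th (9th): G
Major 13th (13th): D

F – A – C – E – G – D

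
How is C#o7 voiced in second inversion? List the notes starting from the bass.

C#o7 = C#–E–G–Bb; second inversion → fifth (G) lowest.

G – Bb – C# – E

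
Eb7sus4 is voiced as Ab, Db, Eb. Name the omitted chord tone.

The full Eb7sus4 chord is Eb, Ab, Bb, Db.
Comparing with the voicing, the perfect 5th (5th) — Bb — is absent.

Bb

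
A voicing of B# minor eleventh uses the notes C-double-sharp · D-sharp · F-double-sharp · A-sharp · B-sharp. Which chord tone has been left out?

The full B# minor eleventh chord is B-sharp, D-sharp, F-double-sharp, A-sharp, C-double-sharp, E-sharp.
Comparing with the voicing, the perfect 11th (11th) — E-sharp — is absent.

E-sharp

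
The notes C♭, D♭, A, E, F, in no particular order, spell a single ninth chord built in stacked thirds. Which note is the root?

Stacking in thirds gives D♭ – F – A – C♭ – E, so D♭ is the root — D♭ dominant seventh sharp nine sharp five.

D♭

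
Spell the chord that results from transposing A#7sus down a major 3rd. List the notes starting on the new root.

F# – B – C# – E

A# down a major 3rd → F#. New chord: F# dominant seventh suspended fourth.
- root: F#
- perfect 4th: B
- perfect 5th: C#
- minor 7th: E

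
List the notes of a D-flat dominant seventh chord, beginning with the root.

D-flat dominant seventh is a dominant seventh built on Db.
Root: Db
Major 3rd (3rd): F
Perfect 5th (5th): Ab
Minor 7th (7th): Cb

Db – F – Ab – Cb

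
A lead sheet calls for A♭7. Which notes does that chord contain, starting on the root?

Ab, C, Eb, Gb

A♭7: dominant seventh on Ab.
Root: Ab
Major 3rd (3rd): C
Perfect 5th (5th): Eb
Minor 7th (7th): Gb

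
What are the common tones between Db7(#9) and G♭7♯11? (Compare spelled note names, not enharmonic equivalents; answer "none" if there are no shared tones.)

Db7(#9): Db F Ab Cb E
G♭7♯11: Gb Bb Db Fb C
Common to both → Db.

Db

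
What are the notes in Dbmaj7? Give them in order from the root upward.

Root Db, quality major seventh:
root → Db
3rd (major 3rd) → F
5th (perfect 5th) → Ab
7th (major 7th) → C

Db  F  Ab  C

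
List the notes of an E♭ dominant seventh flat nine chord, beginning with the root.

E♭ dominant seventh flat nine: dominant seventh flat nine on E-flat.
E-flat — root
G — major 3rd
B-flat — perfect 5th
D-flat — minor 7th
F-flat — minor 9th

E-flat G B-flat D-flat F-flat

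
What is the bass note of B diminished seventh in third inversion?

B diminished seventh in root position is B–D–F–A-flat.
Third inversion places the seventh in the bass, which is A-flat.

A-flat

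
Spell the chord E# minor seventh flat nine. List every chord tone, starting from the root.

E# minor seventh flat nine: minor seventh flat nine on E#.
root → E#
3rd (minor 3rd) → G#
5th (perfect 5th) → B#
7th (minor 7th) → D#
9th (minor 9th) → F#

E# – G# – B# – D# – F#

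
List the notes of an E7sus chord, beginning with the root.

E – A – B – D

E7sus is a dominant seventh suspended fourth built on E.
root → E
4th (perfect 4th) → A
5th (perfect 5th) → B
7th (minor 7th) → D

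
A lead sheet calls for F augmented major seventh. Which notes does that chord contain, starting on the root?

F  A  C#  E

F augmented major seventh: augmented major seventh on F.
F — root
A — major 3rd
C# — augmented 5th
E — major 7th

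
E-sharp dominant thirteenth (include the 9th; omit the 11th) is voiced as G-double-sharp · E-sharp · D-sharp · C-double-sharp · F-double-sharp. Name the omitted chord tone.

B-sharp

The full E-sharp dominant thirteenth chord is E-sharp, G-double-sharp, B-sharp, D-sharp, F-double-sharp, C-double-sharp.
Comparing with the voicing, the perfect 5th (5th) — B-sharp — is absent.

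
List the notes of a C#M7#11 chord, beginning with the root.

C# E# G# B# F##

C#M7#11 is a major seventh sharp eleven built on C#.
Root: C#
Major 3rd (3rd): E#
Perfect 5th (5th): G#
Major 7th (7th): B#
Augmented 11th (11th): F##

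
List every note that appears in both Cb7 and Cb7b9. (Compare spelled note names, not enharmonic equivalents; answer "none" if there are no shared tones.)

C♭ E♭ G♭ B𝄫

Cb7 = C♭, E♭, G♭, B𝄫.
Cb7b9 = C♭, E♭, G♭, B𝄫, D𝄫.
Shared: C♭, E♭, G♭, B𝄫.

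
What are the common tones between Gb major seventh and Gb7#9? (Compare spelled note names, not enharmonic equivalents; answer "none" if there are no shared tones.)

Gb major seventh = G♭, B♭, D♭, F.
Gb7#9 = G♭, B♭, D♭, F♭, A.
Shared: G♭, B♭, D♭.

G♭ B♭ D♭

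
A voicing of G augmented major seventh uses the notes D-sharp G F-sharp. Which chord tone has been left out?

B

The full G augmented major seventh chord is G, B, D-sharp, F-sharp.
Comparing with the voicing, the major 3rd (3rd) — B — is absent.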